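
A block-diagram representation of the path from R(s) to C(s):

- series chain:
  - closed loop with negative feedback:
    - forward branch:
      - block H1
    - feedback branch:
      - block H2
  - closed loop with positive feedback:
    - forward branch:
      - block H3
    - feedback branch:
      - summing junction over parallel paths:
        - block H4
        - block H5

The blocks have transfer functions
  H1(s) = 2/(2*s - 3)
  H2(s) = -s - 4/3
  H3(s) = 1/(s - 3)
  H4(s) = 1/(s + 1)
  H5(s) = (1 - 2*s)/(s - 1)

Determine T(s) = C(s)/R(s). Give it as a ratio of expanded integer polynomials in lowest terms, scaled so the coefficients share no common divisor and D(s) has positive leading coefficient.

The answer is (6 - 6*s^2)/(17*s^3 - 17*s^2 - 17*s + 51).

Reasoning:
[1] collapse the loop (H1 forward, H2 return) -> (-6)/17
[2] add H4, H5 (parallel) -> (-2*s^2)/(s^2 - 1)
[3] reduce the feedback loop with forward H3 and return (H4+H5) -> (s^2 - 1)/(s^3 - s^2 - s + 3)
[4] multiply [H1/(1+H1*H2)], [H3/(1-H3*(H4+H5))] (series): this yields T(s), and no further normalization is needed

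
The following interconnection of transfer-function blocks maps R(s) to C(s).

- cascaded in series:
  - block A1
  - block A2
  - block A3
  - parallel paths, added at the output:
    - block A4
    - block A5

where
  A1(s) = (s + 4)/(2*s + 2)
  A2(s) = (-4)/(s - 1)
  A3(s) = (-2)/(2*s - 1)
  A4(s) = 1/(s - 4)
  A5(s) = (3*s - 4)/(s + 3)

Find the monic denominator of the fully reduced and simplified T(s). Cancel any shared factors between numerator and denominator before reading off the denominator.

The answer is s^5 - 3*s^4/2 - 25*s^3/2 + 15*s^2/2 + 23*s/2 - 6.

Reasoning:
Step 1: parallel reduction of A4, A5 = (3*s^2 - 15*s + 19)/(s^2 - s - 12)
Step 2: series reduction of A1, A2, A3, (A4+A5) = (12*s^3 - 12*s^2 - 164*s + 304)/(2*s^5 - 3*s^4 - 25*s^3 + 15*s^2 + 23*s - 12)
That last expression is T(s), already simplified. Scaling its denominator by 1/2 (the reciprocal of the leading coefficient) yields the monic denominator.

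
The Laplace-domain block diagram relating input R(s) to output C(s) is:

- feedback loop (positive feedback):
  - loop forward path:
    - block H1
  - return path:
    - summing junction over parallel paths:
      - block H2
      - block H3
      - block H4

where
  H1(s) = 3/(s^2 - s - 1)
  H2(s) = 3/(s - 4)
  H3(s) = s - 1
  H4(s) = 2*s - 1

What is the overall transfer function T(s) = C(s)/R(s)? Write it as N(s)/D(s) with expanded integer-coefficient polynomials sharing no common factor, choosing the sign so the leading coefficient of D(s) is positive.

Reducing step by step:

(1) sum the parallel branches H2, H3, H4 -> (3*s^2 - 14*s + 11)/(s - 4)
(2) collapse the loop (H1 forward, (H2+H3+H4) return), giving the overall T(s)

Answer: (3*s - 12)/(s^3 - 14*s^2 + 45*s - 29)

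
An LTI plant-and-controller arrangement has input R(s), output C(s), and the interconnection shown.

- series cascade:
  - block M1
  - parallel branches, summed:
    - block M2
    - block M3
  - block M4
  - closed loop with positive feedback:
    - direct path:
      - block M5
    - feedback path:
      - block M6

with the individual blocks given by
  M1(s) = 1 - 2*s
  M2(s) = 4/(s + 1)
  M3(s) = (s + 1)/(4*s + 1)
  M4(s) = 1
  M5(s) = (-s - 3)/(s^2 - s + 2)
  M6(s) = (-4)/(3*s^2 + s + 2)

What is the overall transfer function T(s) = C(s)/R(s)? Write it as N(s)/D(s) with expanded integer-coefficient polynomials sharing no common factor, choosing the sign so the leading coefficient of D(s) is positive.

Step 1 - combine M2, M3 in parallel: (s^2 + 18*s + 5)/(4*s^2 + 5*s + 1)
Step 2 - apply the feedback formula to M5, M6: (-3*s^3 - 10*s^2 - 5*s - 6)/(3*s^4 - 2*s^3 + 7*s^2 - 4*s - 8)
Step 3 - multiply M1, (M2+M3), M4, [M5/(1-M5*M6)] (series); the result is T(s) itself (integer coefficients, no common factor, positive leading denominator coefficient)

Final answer: (6*s^6 + 125*s^5 + 336*s^4 + 92*s^3 + 120*s^2 - 73*s - 30)/(12*s^6 + 7*s^5 + 21*s^4 + 17*s^3 - 45*s^2 - 44*s - 8)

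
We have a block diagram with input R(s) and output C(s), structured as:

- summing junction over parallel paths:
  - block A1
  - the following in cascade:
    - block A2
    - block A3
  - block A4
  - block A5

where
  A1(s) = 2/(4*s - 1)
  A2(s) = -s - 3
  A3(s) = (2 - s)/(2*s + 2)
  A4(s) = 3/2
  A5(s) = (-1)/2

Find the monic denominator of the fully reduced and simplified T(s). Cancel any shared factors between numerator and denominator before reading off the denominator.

Answer: s^2 + 3*s/4 - 1/4

Working:
[1] multiply A2, A3 (series) gives (s^2 + s - 6)/(2*s + 2)
[2] combine A1, (A2*A3), A4, A5 in parallel gives (4*s^3 + 11*s^2 - 15*s + 8)/(8*s^2 + 6*s - 2)
The result of step 2 is T(s) in lowest terms. Its denominator has leading coefficient 8; dividing the denominator through by 8 makes it monic.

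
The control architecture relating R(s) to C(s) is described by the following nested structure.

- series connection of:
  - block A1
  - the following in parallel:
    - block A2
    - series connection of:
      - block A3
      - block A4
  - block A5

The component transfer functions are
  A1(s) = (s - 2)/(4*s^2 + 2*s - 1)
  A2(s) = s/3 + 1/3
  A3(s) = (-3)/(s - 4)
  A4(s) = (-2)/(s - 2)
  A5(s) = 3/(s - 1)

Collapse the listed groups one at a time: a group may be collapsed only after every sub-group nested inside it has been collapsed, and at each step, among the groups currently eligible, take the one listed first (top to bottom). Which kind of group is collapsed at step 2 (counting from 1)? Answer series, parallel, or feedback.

Reducing step by step:

Step 1. combine A3, A4 in series
Step 2. add A2, (A3*A4) (parallel)
Step 3. combine A1, (A2+(A3*A4)), A5 in series
The group at step 2 is a parallel group.

Answer: parallel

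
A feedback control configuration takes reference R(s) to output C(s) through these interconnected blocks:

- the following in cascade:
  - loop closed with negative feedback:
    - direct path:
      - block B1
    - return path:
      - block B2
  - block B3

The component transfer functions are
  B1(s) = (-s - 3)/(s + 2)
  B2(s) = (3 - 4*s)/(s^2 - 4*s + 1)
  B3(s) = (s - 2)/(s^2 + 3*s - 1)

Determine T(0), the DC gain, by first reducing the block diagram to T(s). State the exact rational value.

Answer: 6/7

Working:
(1) close the feedback loop around B1, B2 = (-s^3 + s^2 + 11*s - 3)/(s^3 + 2*s^2 + 2*s - 7)
(2) reduce the series chain [B1/(1+B1*B2)], B3 = (-s^4 + 3*s^3 + 9*s^2 - 25*s + 6)/(s^5 + 5*s^4 + 7*s^3 - 3*s^2 - 23*s + 7)
That last expression is T(s); at s = 0 only the constant terms survive, so T(0) = 6/7.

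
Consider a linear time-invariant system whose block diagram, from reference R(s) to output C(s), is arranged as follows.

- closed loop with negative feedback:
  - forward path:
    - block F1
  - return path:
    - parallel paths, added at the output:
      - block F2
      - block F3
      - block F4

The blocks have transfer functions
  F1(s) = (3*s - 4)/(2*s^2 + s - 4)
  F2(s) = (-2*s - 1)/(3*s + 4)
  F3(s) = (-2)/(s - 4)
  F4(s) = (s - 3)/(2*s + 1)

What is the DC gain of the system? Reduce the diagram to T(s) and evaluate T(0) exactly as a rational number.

Step 1 - add F2, F3, F4 (parallel), giving (-s^3 - 17*s^2 + s + 44)/(6*s^3 - 13*s^2 - 40*s - 16)
Step 2 - apply the feedback formula to F1, (F2+F3+F4), giving (18*s^4 - 63*s^3 - 68*s^2 + 112*s + 64)/(12*s^5 - 23*s^4 - 164*s^3 + 51*s^2 + 272*s - 112)
Evaluating the step-2 result (the overall T(s)) at s = 0 gives T(0) = 64/(-112) = -4/7.

Final answer: -4/7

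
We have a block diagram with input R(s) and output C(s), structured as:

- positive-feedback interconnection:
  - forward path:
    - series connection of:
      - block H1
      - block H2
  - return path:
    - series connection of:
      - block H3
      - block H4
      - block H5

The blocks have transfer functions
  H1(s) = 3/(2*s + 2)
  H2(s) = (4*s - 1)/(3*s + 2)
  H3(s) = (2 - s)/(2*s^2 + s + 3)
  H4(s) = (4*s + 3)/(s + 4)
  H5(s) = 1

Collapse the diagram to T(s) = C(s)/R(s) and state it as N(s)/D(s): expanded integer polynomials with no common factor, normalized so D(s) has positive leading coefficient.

(1) combine H1, H2 in series: (12*s - 3)/(6*s^2 + 10*s + 4)
(2) combine H3, H4, H5 in series: (-4*s^2 + 5*s + 6)/(2*s^3 + 9*s^2 + 7*s + 12)
(3) apply the feedback formula to (H1*H2), (H3*H4*H5) - this is the overall T(s), already in the required normalized form

Final answer: (24*s^4 + 102*s^3 + 57*s^2 + 123*s - 36)/(12*s^5 + 74*s^4 + 188*s^3 + 106*s^2 + 91*s + 66)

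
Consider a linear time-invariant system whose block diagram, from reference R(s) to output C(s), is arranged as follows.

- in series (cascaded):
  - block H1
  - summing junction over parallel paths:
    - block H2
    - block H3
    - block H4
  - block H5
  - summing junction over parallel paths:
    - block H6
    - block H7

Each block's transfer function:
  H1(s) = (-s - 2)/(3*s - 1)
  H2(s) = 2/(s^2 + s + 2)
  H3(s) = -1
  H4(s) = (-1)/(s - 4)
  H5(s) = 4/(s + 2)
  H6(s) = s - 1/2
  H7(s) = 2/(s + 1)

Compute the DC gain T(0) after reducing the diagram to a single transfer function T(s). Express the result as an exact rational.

Answer: 3/2

Working:
1. combine H2, H3, H4 in parallel: (-s^3 + 2*s^2 + 3*s - 2)/(s^3 - 3*s^2 - 2*s - 8)
2. reduce the parallel group H6, H7: (2*s^2 + s + 3)/(2*s + 2)
3. series reduction of H1, (H2+H3+H4), H5, (H6+H7): (4*s^5 - 6*s^4 - 10*s^3 - 10*s^2 - 14*s + 12)/(3*s^5 - 7*s^4 - 13*s^3 - 25*s^2 - 14*s + 8)
Evaluating the step-3 result (the overall T(s)) at s = 0 gives T(0) = 12/8 = 3/2.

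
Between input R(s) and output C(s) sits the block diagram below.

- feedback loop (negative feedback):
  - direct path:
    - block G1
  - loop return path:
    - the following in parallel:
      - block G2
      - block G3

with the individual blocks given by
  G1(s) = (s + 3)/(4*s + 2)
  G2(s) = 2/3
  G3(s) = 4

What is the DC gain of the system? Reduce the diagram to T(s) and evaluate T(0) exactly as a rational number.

(1) sum the parallel branches G2, G3 gives 14/3
(2) apply the feedback formula to G1, (G2+G3) gives (3*s + 9)/(26*s + 48)
Step 2 gives the overall T(s). Then T(0) = 9/48 = 3/16.

Final answer: 3/16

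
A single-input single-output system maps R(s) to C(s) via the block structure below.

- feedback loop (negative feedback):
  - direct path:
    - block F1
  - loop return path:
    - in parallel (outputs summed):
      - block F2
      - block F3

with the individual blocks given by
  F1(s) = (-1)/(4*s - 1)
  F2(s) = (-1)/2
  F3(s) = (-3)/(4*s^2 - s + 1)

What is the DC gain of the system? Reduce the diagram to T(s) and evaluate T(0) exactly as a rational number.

(1) add F2, F3 (parallel) gives (-4*s^2 + s - 7)/(8*s^2 - 2*s + 2)
(2) reduce the feedback loop with forward F1 and return (F2+F3) gives (-8*s^2 + 2*s - 2)/(32*s^3 - 12*s^2 + 9*s + 5)
Evaluating the step-2 result (the overall T(s)) at s = 0 gives T(0) = -2/5.

Therefore the answer is -2/5.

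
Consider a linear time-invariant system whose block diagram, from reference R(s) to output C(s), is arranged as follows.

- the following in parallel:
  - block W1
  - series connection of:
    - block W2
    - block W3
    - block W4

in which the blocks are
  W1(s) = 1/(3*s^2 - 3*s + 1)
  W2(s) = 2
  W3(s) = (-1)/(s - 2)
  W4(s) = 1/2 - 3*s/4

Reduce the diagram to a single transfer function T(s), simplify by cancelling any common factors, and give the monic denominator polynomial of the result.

[1] cascade W2, W3, W4 -> (3*s - 2)/(2*s - 4)
[2] combine W1, (W2*W3*W4) in parallel -> (9*s^3 - 15*s^2 + 11*s - 6)/(6*s^3 - 18*s^2 + 14*s - 4)
That last expression is T(s), already simplified. Scaling its denominator by 1/6 (the reciprocal of the leading coefficient) yields the monic denominator.

Hence the answer: s^3 - 3*s^2 + 7*s/3 - 2/3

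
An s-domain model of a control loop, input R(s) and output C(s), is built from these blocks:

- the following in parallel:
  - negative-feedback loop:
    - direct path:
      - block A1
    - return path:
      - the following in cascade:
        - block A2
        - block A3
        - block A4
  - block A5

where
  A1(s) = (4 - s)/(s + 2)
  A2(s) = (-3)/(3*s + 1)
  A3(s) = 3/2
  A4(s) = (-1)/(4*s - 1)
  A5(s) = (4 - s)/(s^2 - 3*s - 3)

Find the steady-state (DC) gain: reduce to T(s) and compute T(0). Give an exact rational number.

(1) combine A2, A3, A4 in series = 9/(24*s^2 + 2*s - 2)
(2) reduce the feedback loop with forward A1 and return (A2*A3*A4) = (-24*s^3 + 94*s^2 + 10*s - 8)/(24*s^3 + 50*s^2 - 7*s + 32)
(3) combine [A1/(1+A1*(A2*A3*A4))], A5 in parallel = (-24*s^5 + 142*s^4 - 154*s^3 - 113*s^2 - 66*s + 152)/(24*s^5 - 22*s^4 - 229*s^3 - 97*s^2 - 75*s - 96)
DC gain: substitute s = 0 into T(s) from step 3: T(0) = 152/(-96) = -19/12.

Therefore the answer is -19/12.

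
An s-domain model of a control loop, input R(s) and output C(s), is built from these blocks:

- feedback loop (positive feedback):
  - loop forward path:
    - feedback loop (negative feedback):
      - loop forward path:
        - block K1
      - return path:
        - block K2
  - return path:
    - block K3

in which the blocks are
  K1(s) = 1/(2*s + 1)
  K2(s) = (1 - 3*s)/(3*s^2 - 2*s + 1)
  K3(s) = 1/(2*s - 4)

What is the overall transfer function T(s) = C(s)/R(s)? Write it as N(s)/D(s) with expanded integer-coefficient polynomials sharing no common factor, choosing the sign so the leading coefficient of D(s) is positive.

(1) collapse the loop (K1 forward, K2 return) gives (3*s^2 - 2*s + 1)/(6*s^3 - s^2 - 3*s + 2)
(2) apply the feedback formula to [K1/(1+K1*K2)], K3 - this is the overall T(s), already in the required normalized form

Final answer: (6*s^3 - 16*s^2 + 10*s - 4)/(12*s^4 - 26*s^3 - 5*s^2 + 18*s - 9)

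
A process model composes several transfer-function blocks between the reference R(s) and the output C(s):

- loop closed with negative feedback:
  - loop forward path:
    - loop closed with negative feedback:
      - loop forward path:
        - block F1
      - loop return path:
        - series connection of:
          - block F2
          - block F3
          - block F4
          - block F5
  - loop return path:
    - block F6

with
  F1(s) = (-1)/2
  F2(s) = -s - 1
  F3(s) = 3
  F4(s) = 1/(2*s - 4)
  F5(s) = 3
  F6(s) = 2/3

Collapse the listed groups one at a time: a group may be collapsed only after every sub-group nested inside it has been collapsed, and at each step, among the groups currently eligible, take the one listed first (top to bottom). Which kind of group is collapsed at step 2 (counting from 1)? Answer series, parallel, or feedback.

The answer is feedback.

Reasoning:
1. reduce the series chain F2, F3, F4, F5
2. feedback reduction of F1, (F2*F3*F4*F5)
3. apply the feedback formula to [F1/(1+F1*(F2*F3*F4*F5))], F6
So the answer for step 2 is feedback.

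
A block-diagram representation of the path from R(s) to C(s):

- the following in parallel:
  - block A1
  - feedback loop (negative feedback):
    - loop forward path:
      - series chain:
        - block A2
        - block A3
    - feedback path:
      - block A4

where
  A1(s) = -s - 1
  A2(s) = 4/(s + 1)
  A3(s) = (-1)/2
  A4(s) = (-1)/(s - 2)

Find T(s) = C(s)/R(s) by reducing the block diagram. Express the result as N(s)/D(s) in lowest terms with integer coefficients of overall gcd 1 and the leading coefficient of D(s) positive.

[1] reduce the series chain A2, A3 -> (-2)/(s + 1)
[2] apply the feedback formula to (A2*A3), A4 -> (4 - 2*s)/(s^2 - s)
[3] add A1, [(A2*A3)/(1+(A2*A3)*A4)] (parallel), giving the overall T(s)

Answer: (-s^3 - s + 4)/(s^2 - s)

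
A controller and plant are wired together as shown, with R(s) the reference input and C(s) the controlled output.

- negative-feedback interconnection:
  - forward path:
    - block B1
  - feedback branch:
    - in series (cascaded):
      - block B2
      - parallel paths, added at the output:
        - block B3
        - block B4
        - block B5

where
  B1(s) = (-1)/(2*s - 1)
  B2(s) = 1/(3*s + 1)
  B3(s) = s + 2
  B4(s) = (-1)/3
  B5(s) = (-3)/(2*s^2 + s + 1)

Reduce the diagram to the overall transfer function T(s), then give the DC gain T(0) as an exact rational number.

Step 1: reduce the parallel group B3, B4, B5: (6*s^3 + 13*s^2 + 8*s - 4)/(6*s^2 + 3*s + 3)
Step 2: series reduction of B2, (B3+B4+B5): (6*s^3 + 13*s^2 + 8*s - 4)/(18*s^3 + 15*s^2 + 12*s + 3)
Step 3: close the feedback loop around B1, (B2*(B3+B4+B5)): (-18*s^3 - 15*s^2 - 12*s - 3)/(36*s^4 + 6*s^3 - 4*s^2 - 14*s + 1)
DC gain: substitute s = 0 into T(s) from step 3: T(0) = -3/1 = -3.

Hence the answer: -3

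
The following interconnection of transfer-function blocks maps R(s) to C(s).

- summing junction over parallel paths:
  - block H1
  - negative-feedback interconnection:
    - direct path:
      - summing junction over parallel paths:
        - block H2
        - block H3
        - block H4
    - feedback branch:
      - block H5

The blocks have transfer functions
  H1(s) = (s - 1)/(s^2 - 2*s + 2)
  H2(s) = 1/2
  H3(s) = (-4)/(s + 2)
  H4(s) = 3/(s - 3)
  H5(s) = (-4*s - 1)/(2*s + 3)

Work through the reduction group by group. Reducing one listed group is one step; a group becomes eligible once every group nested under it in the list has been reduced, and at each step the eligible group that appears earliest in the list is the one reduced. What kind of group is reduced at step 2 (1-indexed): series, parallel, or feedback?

Step 1. reduce the parallel group H2, H3, H4
Step 2. reduce the feedback loop with forward (H2+H3+H4) and return H5
Step 3. combine H1, [(H2+H3+H4)/(1+(H2+H3+H4)*H5)] in parallel
So the answer for step 2 is feedback.

Therefore the answer is feedback.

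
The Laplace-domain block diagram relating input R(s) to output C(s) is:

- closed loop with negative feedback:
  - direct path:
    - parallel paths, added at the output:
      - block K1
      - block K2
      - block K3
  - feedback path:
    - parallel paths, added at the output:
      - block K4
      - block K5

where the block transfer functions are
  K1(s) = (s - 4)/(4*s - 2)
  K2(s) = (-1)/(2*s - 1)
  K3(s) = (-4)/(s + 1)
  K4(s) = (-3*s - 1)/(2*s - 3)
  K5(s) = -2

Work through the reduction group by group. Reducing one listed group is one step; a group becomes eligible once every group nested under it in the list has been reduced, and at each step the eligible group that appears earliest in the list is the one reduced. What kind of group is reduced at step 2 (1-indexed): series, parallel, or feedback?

Answer: parallel

Working:
Step 1: parallel reduction of K1, K2, K3
Step 2: combine K4, K5 in parallel
Step 3: close the feedback loop around (K1+K2+K3), (K4+K5)
So the answer for step 2 is parallel.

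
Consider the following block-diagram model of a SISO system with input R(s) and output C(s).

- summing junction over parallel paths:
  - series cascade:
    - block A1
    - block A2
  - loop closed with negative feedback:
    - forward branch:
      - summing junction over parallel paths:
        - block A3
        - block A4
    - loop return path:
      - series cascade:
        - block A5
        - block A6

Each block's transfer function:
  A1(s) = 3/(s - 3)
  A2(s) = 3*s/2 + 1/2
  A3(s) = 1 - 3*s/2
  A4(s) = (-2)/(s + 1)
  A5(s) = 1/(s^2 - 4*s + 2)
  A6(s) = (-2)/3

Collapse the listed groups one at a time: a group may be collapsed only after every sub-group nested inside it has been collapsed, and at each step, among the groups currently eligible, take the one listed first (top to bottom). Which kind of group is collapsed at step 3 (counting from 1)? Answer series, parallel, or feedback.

Step 1: cascade A1, A2
Step 2: sum the parallel branches A3, A4
Step 3: multiply A5, A6 (series)
Step 4: close the feedback loop around (A3+A4), (A5*A6)
Step 5: combine (A1*A2), [(A3+A4)/(1+(A3+A4)*(A5*A6))] in parallel
Step 3: series.

Therefore the answer is series.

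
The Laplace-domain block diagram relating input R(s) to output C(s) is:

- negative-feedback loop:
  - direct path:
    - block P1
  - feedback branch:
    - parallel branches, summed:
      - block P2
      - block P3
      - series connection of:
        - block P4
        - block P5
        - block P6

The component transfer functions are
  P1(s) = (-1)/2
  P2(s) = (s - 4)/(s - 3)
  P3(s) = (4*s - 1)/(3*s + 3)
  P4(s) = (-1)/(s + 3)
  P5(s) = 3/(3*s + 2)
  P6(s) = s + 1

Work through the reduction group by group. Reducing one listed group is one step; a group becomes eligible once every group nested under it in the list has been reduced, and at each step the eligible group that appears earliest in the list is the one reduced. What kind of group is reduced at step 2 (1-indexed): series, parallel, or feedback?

Step 1 - cascade P4, P5, P6
Step 2 - sum the parallel branches P2, P3, (P4*P5*P6)
Step 3 - apply the feedback formula to P1, (P2+P3+(P4*P5*P6))
Step 2: parallel.

Answer: parallel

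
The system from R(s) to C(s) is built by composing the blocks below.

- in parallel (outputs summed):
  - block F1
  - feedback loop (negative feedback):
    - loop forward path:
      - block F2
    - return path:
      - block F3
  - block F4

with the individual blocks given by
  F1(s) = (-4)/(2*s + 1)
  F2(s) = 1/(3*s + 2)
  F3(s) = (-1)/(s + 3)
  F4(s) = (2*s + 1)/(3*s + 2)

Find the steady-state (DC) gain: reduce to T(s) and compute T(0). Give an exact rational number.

Step 1 - reduce the feedback loop with forward F2 and return F3, giving (s + 3)/(3*s^2 + 11*s + 5)
Step 2 - add F1, [F2/(1+F2*F3)], F4 (parallel), giving (12*s^4 + 26*s^3 - 64*s^2 - 94*s - 29)/(18*s^4 + 87*s^3 + 113*s^2 + 57*s + 10)
The step-2 result is T(s). Setting s = 0: T(0) = -29/10.

Answer: -29/10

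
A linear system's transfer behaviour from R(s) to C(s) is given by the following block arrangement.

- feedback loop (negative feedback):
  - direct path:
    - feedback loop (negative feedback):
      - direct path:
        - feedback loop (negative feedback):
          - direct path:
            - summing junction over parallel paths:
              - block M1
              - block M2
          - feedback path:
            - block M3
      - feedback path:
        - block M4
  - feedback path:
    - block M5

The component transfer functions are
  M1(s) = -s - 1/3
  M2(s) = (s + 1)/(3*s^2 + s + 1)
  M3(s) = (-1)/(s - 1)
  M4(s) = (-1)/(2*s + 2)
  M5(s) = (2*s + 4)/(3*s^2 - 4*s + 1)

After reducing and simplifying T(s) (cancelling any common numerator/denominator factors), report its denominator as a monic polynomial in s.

[1] parallel reduction of M1, M2: (-9*s^3 - 6*s^2 - s + 2)/(9*s^2 + 3*s + 3)
[2] collapse the loop ((M1+M2) forward, M3 return): (-9*s^4 + 3*s^3 + 5*s^2 + 3*s - 2)/(18*s^3 + s - 5)
[3] collapse the loop ([(M1+M2)/(1+(M1+M2)*M3)] forward, M4 return): (-18*s^5 - 12*s^4 + 16*s^3 + 16*s^2 + 2*s - 4)/(45*s^4 + 33*s^3 - 3*s^2 - 11*s - 8)
[4] feedback reduction of [[(M1+M2)/(1+(M1+M2)*M3)]/(1+[(M1+M2)/(1+(M1+M2)*M3)]*M4)], M5: (-54*s^6 - 18*s^5 + 60*s^4 + 32*s^3 - 10*s^2 - 14*s + 4)/(99*s^5 - 78*s^4 - 190*s^3 - 82*s^2 + 3*s + 24)
T(s) is the step-4 result (common factors already cancelled). Leading coefficient of the denominator: 99. Divide through by 99 for the monic polynomial.

Hence the answer: s^5 - 26*s^4/33 - 190*s^3/99 - 82*s^2/99 + s/33 + 8/33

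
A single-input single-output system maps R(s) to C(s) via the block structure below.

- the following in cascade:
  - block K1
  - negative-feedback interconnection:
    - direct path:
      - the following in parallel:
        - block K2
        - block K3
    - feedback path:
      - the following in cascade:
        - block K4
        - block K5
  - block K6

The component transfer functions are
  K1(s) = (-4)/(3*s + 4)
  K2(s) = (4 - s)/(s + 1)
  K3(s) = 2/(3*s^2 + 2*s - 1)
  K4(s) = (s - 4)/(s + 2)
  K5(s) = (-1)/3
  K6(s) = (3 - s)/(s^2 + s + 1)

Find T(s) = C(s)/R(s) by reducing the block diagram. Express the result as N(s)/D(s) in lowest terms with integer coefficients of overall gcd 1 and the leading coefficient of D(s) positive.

Answer: (-36*s^4 + 192*s^3 + 36*s^2 - 912*s + 144)/(36*s^6 + 81*s^5 + 266*s^4 + 440*s^3 + 339*s^2 + 154*s - 56)

Working:
Step 1 - reduce the parallel group K2, K3 gives (-3*s^2 + 13*s - 2)/(3*s^2 + 2*s - 1)
Step 2 - cascade K4, K5 gives (4 - s)/(3*s + 6)
Step 3 - collapse the loop ((K2+K3) forward, (K4*K5) return) gives (-9*s^3 + 21*s^2 + 72*s - 12)/(12*s^3 - s^2 + 63*s - 14)
Step 4 - series reduction of K1, [(K2+K3)/(1+(K2+K3)*(K4*K5))], K6, which is the overall transfer function T(s) = C(s)/R(s) in lowest terms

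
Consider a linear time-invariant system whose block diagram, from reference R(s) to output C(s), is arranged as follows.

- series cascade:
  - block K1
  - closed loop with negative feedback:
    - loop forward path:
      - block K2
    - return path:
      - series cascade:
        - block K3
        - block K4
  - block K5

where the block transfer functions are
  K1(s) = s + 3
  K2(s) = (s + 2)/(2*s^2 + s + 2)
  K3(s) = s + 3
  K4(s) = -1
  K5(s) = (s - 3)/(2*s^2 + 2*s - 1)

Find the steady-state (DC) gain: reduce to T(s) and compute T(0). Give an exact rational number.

[1] series reduction of K3, K4 = -s - 3
[2] collapse the loop (K2 forward, (K3*K4) return) = (s + 2)/(s^2 - 4*s - 4)
[3] series reduction of K1, [K2/(1+K2*(K3*K4))], K5 = (s^3 + 2*s^2 - 9*s - 18)/(2*s^4 - 6*s^3 - 17*s^2 - 4*s + 4)
Evaluating the step-3 result (the overall T(s)) at s = 0 gives T(0) = -18/4 = -9/2.

Therefore the answer is -9/2.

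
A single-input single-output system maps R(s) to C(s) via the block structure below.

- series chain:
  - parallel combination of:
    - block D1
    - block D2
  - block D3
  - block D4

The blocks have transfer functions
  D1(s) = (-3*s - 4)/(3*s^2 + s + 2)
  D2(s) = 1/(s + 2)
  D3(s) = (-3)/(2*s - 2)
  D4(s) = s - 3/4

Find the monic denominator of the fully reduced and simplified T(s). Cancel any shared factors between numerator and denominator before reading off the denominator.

First reduce the diagram to T(s).

(1) sum the parallel branches D1, D2, giving (-9*s - 6)/(3*s^3 + 7*s^2 + 4*s + 4)
(2) series reduction of (D1+D2), D3, D4, giving (108*s^2 - 9*s - 54)/(24*s^4 + 32*s^3 - 24*s^2 - 32)
Step 2 gives the fully reduced T(s), with no common factor left to cancel. The denominator's leading coefficient is 24, so divide each of its coefficients by 24 to get the monic form.

Answer: s^4 + 4*s^3/3 - s^2 - 4/3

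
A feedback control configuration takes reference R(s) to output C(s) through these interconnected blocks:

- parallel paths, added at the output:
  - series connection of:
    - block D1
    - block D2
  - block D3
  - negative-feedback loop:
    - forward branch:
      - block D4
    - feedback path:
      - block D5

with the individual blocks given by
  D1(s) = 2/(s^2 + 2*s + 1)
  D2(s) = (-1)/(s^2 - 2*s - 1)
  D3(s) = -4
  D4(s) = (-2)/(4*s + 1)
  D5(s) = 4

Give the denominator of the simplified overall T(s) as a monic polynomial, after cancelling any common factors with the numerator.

Step 1: combine D1, D2 in series = (-2)/(s^4 - 4*s^2 - 4*s - 1)
Step 2: feedback reduction of D4, D5 = (-2)/(4*s - 7)
Step 3: add (D1*D2), D3, [D4/(1+D4*D5)] (parallel) = (-16*s^5 + 26*s^4 + 64*s^3 - 40*s^2 - 96*s - 12)/(4*s^5 - 7*s^4 - 16*s^3 + 12*s^2 + 24*s + 7)
The result of step 3 is T(s) in lowest terms. Its denominator has leading coefficient 4; dividing the denominator through by 4 makes it monic.

Answer: s^5 - 7*s^4/4 - 4*s^3 + 3*s^2 + 6*s + 7/4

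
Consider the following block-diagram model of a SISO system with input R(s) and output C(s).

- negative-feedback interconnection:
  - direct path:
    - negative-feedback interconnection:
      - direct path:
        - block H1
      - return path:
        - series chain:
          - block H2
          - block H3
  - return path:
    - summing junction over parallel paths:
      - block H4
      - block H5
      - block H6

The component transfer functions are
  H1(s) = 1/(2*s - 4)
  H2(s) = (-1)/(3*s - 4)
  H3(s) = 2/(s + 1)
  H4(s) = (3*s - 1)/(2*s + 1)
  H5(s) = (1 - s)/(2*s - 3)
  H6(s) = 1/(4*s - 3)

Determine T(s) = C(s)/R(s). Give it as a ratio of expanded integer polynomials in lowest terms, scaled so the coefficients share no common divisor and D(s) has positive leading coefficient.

Answer: (48*s^5 - 100*s^4 - 36*s^3 + 139*s^2 - 9*s - 36)/(96*s^6 - 344*s^5 + 168*s^4 + 500*s^3 - 413*s^2 - 189*s + 186)

Working:
(1) reduce the series chain H2, H3 gives (-2)/(3*s^2 - s - 4)
(2) collapse the loop (H1 forward, (H2*H3) return) gives (3*s^2 - s - 4)/(6*s^3 - 14*s^2 - 4*s + 14)
(3) parallel reduction of H4, H5, H6 gives (16*s^3 - 48*s^2 + 42*s - 15)/(16*s^3 - 28*s^2 + 9)
(4) close the feedback loop around [H1/(1+H1*(H2*H3))], (H4+H5+H6): this yields T(s), and no further normalization is needed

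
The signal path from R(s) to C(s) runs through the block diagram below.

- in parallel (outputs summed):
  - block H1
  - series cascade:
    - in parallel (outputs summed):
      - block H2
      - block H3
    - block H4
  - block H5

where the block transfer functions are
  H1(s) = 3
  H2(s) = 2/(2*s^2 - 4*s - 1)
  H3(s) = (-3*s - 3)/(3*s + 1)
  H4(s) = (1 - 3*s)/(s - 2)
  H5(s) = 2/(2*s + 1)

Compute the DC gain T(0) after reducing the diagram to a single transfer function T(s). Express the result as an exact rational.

[1] parallel reduction of H2, H3 -> (-6*s^3 + 6*s^2 + 21*s + 5)/(6*s^3 - 10*s^2 - 7*s - 1)
[2] reduce the series chain (H2+H3), H4 -> (18*s^4 - 24*s^3 - 57*s^2 + 6*s + 5)/(6*s^4 - 22*s^3 + 13*s^2 + 13*s + 2)
[3] parallel reduction of H1, ((H2+H3)*H4), H5 -> (72*s^5 - 132*s^4 - 170*s^3 + 98*s^2 + 93*s + 15)/(12*s^5 - 38*s^4 + 4*s^3 + 39*s^2 + 17*s + 2)
Evaluating the step-3 result (the overall T(s)) at s = 0 gives T(0) = 15/2.

Final answer: 15/2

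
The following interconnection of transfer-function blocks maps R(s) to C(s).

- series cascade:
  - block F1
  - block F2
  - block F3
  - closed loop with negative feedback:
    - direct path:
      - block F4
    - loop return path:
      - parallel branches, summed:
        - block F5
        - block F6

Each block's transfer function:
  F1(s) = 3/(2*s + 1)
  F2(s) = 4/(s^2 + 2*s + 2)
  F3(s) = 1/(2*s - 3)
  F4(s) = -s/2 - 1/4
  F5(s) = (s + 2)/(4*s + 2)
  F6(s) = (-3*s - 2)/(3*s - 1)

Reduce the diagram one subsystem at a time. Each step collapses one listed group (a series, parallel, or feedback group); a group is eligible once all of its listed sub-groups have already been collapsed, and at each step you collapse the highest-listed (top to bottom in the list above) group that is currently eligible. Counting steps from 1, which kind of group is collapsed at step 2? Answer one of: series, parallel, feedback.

Reducing step by step:

Step 1. parallel reduction of F5, F6
Step 2. feedback reduction of F4, (F5+F6)
Step 3. combine F1, F2, F3, [F4/(1+F4*(F5+F6))] in series
Step 2: feedback.

Answer: feedback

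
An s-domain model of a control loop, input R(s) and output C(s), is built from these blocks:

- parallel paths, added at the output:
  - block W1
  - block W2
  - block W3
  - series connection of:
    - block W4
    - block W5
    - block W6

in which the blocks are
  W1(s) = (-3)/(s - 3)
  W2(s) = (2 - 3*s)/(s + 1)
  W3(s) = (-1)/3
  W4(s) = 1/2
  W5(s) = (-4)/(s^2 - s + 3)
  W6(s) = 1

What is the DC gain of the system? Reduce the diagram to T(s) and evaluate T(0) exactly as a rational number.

Step 1: cascade W4, W5, W6: (-2)/(s^2 - s + 3)
Step 2: add W1, W2, W3, (W4*W5*W6) (parallel): (-10*s^4 + 36*s^3 - 86*s^2 + 114*s - 54)/(3*s^4 - 9*s^3 + 6*s^2 - 9*s - 27)
The step-2 result is T(s). Setting s = 0: T(0) = -54/(-27) = 2.

Hence the answer: 2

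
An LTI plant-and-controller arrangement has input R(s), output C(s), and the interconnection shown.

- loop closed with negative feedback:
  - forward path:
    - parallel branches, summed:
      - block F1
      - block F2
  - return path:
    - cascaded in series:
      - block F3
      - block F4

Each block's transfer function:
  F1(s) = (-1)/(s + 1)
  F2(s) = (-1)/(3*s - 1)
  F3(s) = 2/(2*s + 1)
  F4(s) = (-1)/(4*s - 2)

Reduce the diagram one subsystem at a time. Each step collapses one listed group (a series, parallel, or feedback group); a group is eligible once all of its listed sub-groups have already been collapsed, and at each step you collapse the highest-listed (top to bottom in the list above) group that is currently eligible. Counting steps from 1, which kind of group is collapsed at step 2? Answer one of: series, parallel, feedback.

1. parallel reduction of F1, F2
2. combine F3, F4 in series
3. close the feedback loop around (F1+F2), (F3*F4)
Step 2 collapses a series group.

Final answer: series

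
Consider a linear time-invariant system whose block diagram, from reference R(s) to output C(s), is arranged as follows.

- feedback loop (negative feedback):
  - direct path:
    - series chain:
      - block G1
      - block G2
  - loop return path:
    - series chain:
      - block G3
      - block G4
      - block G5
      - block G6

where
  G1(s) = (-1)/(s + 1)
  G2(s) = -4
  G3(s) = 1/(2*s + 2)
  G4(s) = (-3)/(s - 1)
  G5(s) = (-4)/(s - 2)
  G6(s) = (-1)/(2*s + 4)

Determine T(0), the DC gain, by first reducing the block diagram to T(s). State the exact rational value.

Step 1. series reduction of G1, G2 -> 4/(s + 1)
Step 2. combine G3, G4, G5, G6 in series -> (-3)/(s^4 - 5*s^2 + 4)
Step 3. apply the feedback formula to (G1*G2), (G3*G4*G5*G6) -> (4*s^4 - 20*s^2 + 16)/(s^5 + s^4 - 5*s^3 - 5*s^2 + 4*s - 8)
That last expression is T(s); at s = 0 only the constant terms survive, so T(0) = 16/(-8) = -2.

Therefore the answer is -2.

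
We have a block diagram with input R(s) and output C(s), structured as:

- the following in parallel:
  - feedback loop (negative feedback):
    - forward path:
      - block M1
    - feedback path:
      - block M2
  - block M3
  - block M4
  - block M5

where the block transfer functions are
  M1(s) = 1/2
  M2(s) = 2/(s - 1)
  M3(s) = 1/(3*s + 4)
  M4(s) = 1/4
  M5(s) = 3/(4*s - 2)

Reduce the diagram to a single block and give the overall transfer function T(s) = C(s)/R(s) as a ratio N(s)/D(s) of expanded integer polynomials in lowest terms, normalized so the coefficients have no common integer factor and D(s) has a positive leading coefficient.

The answer is (18*s^3 + 29*s^2 - 2*s + 8)/(24*s^3 + 20*s^2 - 16*s).

Reasoning:
Step 1. feedback reduction of M1, M2 gives (s - 1)/(2*s)
Step 2. parallel reduction of [M1/(1+M1*M2)], M3, M4, M5; the result is T(s) itself (integer coefficients, no common factor, positive leading denominator coefficient)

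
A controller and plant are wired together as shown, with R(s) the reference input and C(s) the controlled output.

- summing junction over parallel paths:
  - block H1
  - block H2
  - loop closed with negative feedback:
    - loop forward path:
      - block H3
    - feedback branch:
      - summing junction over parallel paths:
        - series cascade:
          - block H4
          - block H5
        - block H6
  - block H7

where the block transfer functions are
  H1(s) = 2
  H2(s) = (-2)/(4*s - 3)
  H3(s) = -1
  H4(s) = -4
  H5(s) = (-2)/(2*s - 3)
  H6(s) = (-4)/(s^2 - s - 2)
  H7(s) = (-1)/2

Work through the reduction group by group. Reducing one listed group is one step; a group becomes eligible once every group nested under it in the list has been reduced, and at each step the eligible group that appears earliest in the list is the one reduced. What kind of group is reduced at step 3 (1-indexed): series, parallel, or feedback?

Step 1: cascade H4, H5
Step 2: parallel reduction of (H4*H5), H6
Step 3: collapse the loop (H3 forward, ((H4*H5)+H6) return)
Step 4: parallel reduction of H1, H2, [H3/(1+H3*((H4*H5)+H6))], H7
At step 3 the group reduced is feedback.

Therefore the answer is feedback.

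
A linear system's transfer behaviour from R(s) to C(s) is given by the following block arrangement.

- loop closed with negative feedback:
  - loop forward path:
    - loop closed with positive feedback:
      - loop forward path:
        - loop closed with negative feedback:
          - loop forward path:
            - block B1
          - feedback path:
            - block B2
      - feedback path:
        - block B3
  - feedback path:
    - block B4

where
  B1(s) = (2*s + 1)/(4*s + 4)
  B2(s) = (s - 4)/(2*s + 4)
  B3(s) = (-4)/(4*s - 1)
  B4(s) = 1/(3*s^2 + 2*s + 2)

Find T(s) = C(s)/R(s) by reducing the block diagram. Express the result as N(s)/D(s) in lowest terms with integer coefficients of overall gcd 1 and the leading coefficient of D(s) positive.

(1) collapse the loop (B1 forward, B2 return), giving (4*s^2 + 10*s + 4)/(10*s^2 + 17*s + 12)
(2) close the feedback loop around [B1/(1+B1*B2)], B3, giving (16*s^3 + 36*s^2 + 6*s - 4)/(40*s^3 + 74*s^2 + 71*s + 4)
(3) apply the feedback formula to [[B1/(1+B1*B2)]/(1-[B1/(1+B1*B2)]*B3)], B4: this yields T(s), and no further normalization is needed

Therefore the answer is (48*s^5 + 140*s^4 + 122*s^3 + 72*s^2 + 4*s - 8)/(120*s^5 + 302*s^4 + 457*s^3 + 338*s^2 + 156*s + 4).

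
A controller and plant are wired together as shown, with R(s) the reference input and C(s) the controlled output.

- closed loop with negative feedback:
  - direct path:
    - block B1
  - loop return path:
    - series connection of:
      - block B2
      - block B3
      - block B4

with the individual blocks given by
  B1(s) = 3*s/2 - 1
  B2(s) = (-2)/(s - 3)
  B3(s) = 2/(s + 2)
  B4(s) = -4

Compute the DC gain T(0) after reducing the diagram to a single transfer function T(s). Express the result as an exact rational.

Step 1 - reduce the series chain B2, B3, B4 gives 16/(s^2 - s - 6)
Step 2 - reduce the feedback loop with forward B1 and return (B2*B3*B4) gives (3*s^3 - 5*s^2 - 16*s + 12)/(2*s^2 + 46*s - 44)
The step-2 result is T(s). Setting s = 0: T(0) = 12/(-44) = -3/11.

Hence the answer: -3/11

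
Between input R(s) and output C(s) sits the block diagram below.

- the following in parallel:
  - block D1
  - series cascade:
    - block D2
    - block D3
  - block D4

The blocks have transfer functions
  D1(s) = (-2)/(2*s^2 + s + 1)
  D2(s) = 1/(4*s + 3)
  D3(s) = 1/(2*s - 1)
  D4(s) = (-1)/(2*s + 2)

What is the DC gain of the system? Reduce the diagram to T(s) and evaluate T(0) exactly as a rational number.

The answer is -17/6.

Reasoning:
Step 1 - multiply D2, D3 (series) = 1/(8*s^2 + 2*s - 3)
Step 2 - add D1, (D2*D3), D4 (parallel) = (-16*s^4 - 40*s^3 - 38*s^2 + 9*s + 17)/(32*s^5 + 56*s^4 + 32*s^3 + 6*s^2 - 8*s - 6)
Step 2 gives the overall T(s). Then T(0) = 17/(-6) = -17/6.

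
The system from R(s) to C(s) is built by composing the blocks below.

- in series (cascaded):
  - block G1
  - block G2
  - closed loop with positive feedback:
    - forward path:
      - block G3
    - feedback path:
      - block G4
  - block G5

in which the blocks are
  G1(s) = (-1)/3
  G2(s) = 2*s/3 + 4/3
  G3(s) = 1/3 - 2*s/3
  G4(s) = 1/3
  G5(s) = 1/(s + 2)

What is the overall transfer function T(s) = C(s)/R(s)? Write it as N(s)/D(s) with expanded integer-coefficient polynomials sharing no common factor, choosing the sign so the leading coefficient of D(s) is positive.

First reduce the diagram to T(s).

Step 1 - reduce the feedback loop with forward G3 and return G4 = (3 - 6*s)/(2*s + 8)
Step 2 - multiply G1, G2, [G3/(1-G3*G4)], G5 (series); the result is T(s) itself (integer coefficients, no common factor, positive leading denominator coefficient)

Answer: (2*s - 1)/(3*s + 12)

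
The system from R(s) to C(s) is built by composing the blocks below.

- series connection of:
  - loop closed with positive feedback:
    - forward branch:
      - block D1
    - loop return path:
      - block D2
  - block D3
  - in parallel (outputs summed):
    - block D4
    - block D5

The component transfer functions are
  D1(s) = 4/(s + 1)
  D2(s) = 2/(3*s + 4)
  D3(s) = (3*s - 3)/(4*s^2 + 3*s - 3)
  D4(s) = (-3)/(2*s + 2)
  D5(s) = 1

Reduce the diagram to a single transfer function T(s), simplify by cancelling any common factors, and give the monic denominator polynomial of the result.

(1) apply the feedback formula to D1, D2 -> (12*s + 16)/(3*s^2 + 7*s - 4)
(2) combine D4, D5 in parallel -> (2*s - 1)/(2*s + 2)
(3) reduce the series chain [D1/(1-D1*D2)], D3, (D4+D5) -> (36*s^3 - 6*s^2 - 54*s + 24)/(12*s^5 + 49*s^4 + 33*s^3 - 37*s^2 - 21*s + 12)
The result of step 3 is T(s) in lowest terms. Its denominator has leading coefficient 12; dividing the denominator through by 12 makes it monic.

Hence the answer: s^5 + 49*s^4/12 + 11*s^3/4 - 37*s^2/12 - 7*s/4 + 1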